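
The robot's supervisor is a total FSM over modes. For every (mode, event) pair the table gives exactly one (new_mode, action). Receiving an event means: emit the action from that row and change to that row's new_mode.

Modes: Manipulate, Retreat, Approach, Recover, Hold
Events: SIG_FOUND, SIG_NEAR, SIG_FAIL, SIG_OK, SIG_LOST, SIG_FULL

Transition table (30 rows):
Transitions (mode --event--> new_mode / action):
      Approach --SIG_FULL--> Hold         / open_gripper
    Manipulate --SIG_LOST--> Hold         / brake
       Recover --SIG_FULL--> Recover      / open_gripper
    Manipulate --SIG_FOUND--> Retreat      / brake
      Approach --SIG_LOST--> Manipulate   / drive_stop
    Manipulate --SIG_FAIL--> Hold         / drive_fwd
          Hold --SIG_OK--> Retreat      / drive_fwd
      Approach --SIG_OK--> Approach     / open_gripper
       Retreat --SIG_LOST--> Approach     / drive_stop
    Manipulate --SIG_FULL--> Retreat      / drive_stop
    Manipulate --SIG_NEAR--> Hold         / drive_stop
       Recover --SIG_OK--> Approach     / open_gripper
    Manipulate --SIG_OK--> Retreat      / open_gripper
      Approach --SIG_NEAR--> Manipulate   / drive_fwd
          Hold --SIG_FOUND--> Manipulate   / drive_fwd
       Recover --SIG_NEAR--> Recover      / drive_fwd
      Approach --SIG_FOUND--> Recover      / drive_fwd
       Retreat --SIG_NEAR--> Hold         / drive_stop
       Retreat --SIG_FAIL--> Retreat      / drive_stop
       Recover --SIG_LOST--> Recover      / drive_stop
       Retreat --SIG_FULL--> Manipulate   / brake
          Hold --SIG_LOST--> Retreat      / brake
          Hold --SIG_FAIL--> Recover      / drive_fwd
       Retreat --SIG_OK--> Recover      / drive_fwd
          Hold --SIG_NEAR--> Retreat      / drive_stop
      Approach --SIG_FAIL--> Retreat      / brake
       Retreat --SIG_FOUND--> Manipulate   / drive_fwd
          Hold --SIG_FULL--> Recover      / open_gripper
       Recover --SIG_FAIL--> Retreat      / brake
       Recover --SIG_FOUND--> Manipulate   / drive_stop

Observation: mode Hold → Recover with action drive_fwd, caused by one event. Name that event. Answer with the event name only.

try SIG_FOUND: (Hold, SIG_FOUND) → (Manipulate, drive_fwd)
try SIG_NEAR: (Hold, SIG_NEAR) → (Retreat, drive_stop)
try SIG_FAIL: (Hold, SIG_FAIL) → (Recover, drive_fwd)  ← matches
try SIG_OK: (Hold, SIG_OK) → (Retreat, drive_fwd)
try SIG_LOST: (Hold, SIG_LOST) → (Retreat, brake)
try SIG_FULL: (Hold, SIG_FULL) → (Recover, open_gripper)

SIG_FAIL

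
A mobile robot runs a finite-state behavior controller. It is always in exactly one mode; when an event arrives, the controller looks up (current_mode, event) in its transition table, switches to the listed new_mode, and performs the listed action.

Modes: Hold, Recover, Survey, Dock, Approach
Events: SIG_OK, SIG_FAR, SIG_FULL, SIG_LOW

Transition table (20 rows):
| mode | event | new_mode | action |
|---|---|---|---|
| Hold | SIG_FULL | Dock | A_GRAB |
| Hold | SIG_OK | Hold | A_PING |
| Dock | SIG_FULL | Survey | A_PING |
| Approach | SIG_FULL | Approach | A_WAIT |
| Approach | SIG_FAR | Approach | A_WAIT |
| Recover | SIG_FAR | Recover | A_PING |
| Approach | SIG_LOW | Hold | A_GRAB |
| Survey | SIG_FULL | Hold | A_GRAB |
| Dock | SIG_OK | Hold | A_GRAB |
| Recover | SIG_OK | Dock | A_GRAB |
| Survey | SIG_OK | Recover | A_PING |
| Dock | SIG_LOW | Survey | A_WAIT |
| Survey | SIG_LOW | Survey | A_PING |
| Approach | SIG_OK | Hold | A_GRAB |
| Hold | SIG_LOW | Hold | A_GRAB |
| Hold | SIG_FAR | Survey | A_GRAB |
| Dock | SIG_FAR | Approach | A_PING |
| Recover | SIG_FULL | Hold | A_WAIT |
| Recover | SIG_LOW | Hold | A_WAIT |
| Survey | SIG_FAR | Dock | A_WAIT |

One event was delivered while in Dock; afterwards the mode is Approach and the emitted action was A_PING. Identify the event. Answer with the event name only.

SIG_FAR

try SIG_OK: (Dock, SIG_OK) → (Hold, A_GRAB)
try SIG_FAR: (Dock, SIG_FAR) → (Approach, A_PING)  ← matches
try SIG_FULL: (Dock, SIG_FULL) → (Survey, A_PING)
try SIG_LOW: (Dock, SIG_LOW) → (Survey, A_WAIT)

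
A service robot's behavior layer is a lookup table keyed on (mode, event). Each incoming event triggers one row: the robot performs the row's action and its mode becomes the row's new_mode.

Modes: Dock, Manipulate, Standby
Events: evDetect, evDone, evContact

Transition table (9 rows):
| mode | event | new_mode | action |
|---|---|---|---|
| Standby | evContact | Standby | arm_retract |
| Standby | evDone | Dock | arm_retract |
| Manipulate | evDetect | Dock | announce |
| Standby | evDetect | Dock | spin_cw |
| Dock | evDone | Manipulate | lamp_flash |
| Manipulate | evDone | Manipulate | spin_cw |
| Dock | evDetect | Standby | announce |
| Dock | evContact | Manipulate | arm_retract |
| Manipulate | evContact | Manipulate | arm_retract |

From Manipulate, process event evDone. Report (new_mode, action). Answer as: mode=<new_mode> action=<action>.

mode=Manipulate action=spin_cw

current mode = Manipulate; filter table to that mode:
  (Manipulate, evDetect) → (Dock, announce)
  (Manipulate, evDone) → (Manipulate, spin_cw)  ← event matches
  (Manipulate, evContact) → (Manipulate, arm_retract)
event = evDone selects (Manipulate, spin_cw)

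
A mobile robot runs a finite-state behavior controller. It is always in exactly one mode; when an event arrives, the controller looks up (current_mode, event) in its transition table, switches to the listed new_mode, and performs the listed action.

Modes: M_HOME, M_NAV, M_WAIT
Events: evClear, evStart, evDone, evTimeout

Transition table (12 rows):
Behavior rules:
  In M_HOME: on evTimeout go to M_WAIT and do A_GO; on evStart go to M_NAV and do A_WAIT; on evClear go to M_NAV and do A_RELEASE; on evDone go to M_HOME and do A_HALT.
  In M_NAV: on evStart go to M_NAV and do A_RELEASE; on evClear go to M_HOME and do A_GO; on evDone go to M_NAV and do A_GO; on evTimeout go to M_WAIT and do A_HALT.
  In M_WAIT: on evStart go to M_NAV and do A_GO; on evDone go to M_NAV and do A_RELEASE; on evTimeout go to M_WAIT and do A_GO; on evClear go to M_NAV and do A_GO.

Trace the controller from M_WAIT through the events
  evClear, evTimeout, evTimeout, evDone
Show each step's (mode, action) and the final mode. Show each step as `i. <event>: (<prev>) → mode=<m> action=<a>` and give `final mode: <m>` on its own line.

1. evClear: (M_WAIT) → mode=M_NAV action=A_GO
2. evTimeout: (M_NAV) → mode=M_WAIT action=A_HALT
3. evTimeout: (M_WAIT) → mode=M_WAIT action=A_GO
4. evDone: (M_WAIT) → mode=M_NAV action=A_RELEASE

final mode: M_NAV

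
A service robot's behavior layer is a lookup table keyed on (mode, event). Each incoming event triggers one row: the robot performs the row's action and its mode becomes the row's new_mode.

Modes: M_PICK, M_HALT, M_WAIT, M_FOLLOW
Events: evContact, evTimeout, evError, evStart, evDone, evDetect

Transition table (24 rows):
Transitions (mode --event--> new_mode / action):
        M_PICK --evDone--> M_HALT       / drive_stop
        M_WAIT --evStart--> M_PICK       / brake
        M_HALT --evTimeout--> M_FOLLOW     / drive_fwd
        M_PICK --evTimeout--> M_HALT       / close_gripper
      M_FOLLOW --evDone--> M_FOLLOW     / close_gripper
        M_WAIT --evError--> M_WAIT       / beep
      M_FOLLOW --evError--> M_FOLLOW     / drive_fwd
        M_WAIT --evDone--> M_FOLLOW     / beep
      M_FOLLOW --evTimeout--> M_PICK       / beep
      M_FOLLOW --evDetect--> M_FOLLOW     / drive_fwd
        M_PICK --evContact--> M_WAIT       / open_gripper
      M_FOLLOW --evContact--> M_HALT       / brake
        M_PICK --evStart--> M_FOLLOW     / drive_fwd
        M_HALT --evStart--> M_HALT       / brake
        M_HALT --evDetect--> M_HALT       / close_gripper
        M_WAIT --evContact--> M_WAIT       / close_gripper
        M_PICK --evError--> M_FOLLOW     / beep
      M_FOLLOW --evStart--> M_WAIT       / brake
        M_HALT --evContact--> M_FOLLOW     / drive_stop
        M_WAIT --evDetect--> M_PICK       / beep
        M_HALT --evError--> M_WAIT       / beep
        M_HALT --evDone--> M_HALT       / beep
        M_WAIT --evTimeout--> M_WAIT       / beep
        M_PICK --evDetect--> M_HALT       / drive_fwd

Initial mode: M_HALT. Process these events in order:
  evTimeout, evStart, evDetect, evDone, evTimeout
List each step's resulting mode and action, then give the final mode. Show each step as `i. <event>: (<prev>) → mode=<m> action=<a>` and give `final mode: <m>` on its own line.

1. evTimeout: (M_HALT) → mode=M_FOLLOW action=drive_fwd
2. evStart: (M_FOLLOW) → mode=M_WAIT action=brake
3. evDetect: (M_WAIT) → mode=M_PICK action=beep
4. evDone: (M_PICK) → mode=M_HALT action=drive_stop
5. evTimeout: (M_HALT) → mode=M_FOLLOW action=drive_fwd

final mode: M_FOLLOW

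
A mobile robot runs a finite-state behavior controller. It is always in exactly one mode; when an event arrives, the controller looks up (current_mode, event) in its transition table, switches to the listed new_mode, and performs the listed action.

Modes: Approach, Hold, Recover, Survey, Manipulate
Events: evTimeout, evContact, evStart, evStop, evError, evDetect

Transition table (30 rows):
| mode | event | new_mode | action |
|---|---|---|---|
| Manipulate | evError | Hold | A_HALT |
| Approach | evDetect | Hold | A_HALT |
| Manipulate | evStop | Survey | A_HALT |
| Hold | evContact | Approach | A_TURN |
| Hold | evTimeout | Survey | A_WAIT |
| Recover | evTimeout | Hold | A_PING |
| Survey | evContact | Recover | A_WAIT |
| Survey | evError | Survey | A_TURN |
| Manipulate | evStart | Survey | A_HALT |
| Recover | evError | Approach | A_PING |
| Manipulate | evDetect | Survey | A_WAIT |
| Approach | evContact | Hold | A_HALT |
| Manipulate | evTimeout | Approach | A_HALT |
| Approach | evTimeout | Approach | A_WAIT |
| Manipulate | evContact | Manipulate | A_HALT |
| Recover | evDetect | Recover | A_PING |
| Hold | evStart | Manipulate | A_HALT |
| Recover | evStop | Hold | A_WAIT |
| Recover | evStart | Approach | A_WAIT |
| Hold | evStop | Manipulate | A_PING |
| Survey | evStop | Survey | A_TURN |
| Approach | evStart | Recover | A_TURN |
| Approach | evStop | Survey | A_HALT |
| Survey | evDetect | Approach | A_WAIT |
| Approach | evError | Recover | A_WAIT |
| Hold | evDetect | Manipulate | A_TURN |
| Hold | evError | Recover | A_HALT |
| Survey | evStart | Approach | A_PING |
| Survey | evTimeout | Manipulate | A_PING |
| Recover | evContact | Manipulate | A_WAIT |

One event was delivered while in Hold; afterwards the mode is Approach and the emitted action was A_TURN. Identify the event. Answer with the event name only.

evContact

try evTimeout: (Hold, evTimeout) → (Survey, A_WAIT)
try evContact: (Hold, evContact) → (Approach, A_TURN)  ← matches
try evStart: (Hold, evStart) → (Manipulate, A_HALT)
try evStop: (Hold, evStop) → (Manipulate, A_PING)
try evError: (Hold, evError) → (Recover, A_HALT)
try evDetect: (Hold, evDetect) → (Manipulate, A_TURN)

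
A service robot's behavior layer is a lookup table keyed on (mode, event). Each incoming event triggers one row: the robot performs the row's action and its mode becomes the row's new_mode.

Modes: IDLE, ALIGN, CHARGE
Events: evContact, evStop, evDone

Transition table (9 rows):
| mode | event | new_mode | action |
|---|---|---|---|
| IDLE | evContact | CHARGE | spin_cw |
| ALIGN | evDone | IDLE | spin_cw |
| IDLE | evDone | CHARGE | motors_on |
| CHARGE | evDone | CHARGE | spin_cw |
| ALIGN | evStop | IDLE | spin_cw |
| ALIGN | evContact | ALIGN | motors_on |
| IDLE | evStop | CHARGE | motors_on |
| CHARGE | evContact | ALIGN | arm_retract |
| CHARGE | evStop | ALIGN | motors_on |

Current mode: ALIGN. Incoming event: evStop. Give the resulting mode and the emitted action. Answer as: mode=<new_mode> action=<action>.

current mode = ALIGN; filter table to that mode:
  (ALIGN, evDone) → (IDLE, spin_cw)
  (ALIGN, evStop) → (IDLE, spin_cw)  ← event matches
  (ALIGN, evContact) → (ALIGN, motors_on)
event = evStop selects (IDLE, spin_cw)

mode=IDLE action=spin_cw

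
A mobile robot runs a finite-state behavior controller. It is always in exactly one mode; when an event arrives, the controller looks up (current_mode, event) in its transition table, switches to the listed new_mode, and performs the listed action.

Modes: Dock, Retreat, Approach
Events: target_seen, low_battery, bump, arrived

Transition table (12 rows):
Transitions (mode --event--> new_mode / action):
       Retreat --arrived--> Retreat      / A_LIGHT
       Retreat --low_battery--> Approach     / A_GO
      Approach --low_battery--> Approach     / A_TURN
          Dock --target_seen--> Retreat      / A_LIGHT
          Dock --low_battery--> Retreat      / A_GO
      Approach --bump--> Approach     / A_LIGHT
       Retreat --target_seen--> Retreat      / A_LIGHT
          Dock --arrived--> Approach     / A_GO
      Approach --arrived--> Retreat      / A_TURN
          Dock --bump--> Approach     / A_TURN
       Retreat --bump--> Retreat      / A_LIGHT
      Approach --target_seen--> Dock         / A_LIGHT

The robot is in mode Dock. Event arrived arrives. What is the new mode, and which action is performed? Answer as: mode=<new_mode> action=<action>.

current mode = Dock; filter table to that mode:
  (Dock, target_seen) → (Retreat, A_LIGHT)
  (Dock, low_battery) → (Retreat, A_GO)
  (Dock, arrived) → (Approach, A_GO)  ← event matches
  (Dock, bump) → (Approach, A_TURN)
event = arrived selects (Approach, A_GO)

mode=Approach action=A_GO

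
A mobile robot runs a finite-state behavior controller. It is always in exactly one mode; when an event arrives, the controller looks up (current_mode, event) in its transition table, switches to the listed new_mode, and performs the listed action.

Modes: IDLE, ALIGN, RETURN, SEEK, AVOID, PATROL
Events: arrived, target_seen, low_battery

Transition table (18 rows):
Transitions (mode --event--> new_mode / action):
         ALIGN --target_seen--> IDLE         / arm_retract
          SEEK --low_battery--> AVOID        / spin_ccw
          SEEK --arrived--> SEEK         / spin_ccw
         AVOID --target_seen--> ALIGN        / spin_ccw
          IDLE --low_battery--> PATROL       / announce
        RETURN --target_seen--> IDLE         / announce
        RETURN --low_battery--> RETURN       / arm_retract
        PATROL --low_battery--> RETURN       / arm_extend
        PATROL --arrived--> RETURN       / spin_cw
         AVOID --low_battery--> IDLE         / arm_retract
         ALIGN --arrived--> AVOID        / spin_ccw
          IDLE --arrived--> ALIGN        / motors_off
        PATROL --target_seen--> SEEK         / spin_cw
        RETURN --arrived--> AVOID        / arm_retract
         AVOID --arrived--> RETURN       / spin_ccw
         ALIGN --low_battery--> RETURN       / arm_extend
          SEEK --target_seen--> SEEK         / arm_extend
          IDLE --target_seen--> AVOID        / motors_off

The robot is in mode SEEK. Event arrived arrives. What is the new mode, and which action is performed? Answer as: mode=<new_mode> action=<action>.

current mode = SEEK; filter table to that mode:
  (SEEK, low_battery) → (AVOID, spin_ccw)
  (SEEK, arrived) → (SEEK, spin_ccw)  ← event matches
  (SEEK, target_seen) → (SEEK, arm_extend)
event = arrived selects (SEEK, spin_ccw)

mode=SEEK action=spin_ccw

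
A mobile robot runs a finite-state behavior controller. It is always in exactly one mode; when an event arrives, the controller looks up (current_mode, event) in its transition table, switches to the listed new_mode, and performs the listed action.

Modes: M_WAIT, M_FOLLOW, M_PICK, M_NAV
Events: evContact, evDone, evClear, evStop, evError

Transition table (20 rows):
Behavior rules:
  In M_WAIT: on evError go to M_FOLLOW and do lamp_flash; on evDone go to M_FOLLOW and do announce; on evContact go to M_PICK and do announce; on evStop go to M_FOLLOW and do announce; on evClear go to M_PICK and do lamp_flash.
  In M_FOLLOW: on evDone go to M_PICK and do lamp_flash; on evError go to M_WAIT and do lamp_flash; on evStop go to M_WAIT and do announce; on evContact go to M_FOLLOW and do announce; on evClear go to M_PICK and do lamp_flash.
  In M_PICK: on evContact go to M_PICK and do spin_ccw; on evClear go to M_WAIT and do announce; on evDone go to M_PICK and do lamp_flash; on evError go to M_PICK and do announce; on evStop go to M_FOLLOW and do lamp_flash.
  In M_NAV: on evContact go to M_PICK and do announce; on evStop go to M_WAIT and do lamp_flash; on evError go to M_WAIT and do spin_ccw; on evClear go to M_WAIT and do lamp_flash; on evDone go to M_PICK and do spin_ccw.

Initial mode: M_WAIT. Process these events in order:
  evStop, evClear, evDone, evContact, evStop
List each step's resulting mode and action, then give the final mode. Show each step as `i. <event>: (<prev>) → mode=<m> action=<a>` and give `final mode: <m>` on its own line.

1. evStop: (M_WAIT) → mode=M_FOLLOW action=announce
2. evClear: (M_FOLLOW) → mode=M_PICK action=lamp_flash
3. evDone: (M_PICK) → mode=M_PICK action=lamp_flash
4. evContact: (M_PICK) → mode=M_PICK action=spin_ccw
5. evStop: (M_PICK) → mode=M_FOLLOW action=lamp_flash

final mode: M_FOLLOW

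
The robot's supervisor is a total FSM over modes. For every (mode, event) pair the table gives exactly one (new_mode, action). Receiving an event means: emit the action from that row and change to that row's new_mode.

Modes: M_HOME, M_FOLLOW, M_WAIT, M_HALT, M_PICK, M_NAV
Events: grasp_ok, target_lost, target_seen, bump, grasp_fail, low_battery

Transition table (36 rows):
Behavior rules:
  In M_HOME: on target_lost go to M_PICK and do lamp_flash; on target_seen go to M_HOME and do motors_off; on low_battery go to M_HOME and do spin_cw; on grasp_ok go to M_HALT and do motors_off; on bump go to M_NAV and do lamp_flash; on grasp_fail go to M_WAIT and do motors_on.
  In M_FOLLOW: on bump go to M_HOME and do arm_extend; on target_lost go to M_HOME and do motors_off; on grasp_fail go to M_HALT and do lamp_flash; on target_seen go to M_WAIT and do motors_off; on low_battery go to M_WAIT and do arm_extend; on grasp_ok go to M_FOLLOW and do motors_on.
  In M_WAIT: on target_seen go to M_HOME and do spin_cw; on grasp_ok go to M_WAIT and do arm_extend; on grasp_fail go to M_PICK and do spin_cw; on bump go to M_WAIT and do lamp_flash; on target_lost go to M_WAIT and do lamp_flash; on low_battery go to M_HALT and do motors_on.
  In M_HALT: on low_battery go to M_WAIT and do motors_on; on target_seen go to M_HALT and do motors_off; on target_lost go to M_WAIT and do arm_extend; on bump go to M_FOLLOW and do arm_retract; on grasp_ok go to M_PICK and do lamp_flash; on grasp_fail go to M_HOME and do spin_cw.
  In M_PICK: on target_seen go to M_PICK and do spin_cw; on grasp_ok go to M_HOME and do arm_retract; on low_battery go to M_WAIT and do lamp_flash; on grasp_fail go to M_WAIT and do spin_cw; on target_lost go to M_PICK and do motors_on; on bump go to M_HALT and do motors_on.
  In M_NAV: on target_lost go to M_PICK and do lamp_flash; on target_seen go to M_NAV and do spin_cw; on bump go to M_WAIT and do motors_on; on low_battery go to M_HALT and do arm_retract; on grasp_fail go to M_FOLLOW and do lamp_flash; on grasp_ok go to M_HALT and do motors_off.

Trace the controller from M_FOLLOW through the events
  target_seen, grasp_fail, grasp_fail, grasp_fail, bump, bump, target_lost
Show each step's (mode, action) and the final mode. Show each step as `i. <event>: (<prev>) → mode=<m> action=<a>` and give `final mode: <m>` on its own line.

final mode: M_HOME

1. target_seen: (M_FOLLOW) → mode=M_WAIT action=motors_off
2. grasp_fail: (M_WAIT) → mode=M_PICK action=spin_cw
3. grasp_fail: (M_PICK) → mode=M_WAIT action=spin_cw
4. grasp_fail: (M_WAIT) → mode=M_PICK action=spin_cw
5. bump: (M_PICK) → mode=M_HALT action=motors_on
6. bump: (M_HALT) → mode=M_FOLLOW action=arm_retract
7. target_lost: (M_FOLLOW) → mode=M_HOME action=motors_off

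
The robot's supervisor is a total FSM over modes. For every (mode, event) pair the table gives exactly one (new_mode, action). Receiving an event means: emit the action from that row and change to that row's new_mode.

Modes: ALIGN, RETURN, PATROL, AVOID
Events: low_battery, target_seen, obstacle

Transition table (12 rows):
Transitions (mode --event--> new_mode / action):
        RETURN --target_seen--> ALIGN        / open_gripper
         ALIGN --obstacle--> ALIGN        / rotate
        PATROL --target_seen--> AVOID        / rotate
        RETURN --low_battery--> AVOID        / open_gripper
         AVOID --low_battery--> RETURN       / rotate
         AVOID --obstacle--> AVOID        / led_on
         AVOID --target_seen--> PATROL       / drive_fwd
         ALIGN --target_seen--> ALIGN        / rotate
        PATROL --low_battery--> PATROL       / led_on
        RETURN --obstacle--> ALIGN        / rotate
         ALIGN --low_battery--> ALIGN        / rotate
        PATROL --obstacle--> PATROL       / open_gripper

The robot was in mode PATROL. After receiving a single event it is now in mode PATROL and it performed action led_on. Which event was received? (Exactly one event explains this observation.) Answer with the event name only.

low_battery

try low_battery: (PATROL, low_battery) → (PATROL, led_on)  ← matches
try target_seen: (PATROL, target_seen) → (AVOID, rotate)
try obstacle: (PATROL, obstacle) → (PATROL, open_gripper)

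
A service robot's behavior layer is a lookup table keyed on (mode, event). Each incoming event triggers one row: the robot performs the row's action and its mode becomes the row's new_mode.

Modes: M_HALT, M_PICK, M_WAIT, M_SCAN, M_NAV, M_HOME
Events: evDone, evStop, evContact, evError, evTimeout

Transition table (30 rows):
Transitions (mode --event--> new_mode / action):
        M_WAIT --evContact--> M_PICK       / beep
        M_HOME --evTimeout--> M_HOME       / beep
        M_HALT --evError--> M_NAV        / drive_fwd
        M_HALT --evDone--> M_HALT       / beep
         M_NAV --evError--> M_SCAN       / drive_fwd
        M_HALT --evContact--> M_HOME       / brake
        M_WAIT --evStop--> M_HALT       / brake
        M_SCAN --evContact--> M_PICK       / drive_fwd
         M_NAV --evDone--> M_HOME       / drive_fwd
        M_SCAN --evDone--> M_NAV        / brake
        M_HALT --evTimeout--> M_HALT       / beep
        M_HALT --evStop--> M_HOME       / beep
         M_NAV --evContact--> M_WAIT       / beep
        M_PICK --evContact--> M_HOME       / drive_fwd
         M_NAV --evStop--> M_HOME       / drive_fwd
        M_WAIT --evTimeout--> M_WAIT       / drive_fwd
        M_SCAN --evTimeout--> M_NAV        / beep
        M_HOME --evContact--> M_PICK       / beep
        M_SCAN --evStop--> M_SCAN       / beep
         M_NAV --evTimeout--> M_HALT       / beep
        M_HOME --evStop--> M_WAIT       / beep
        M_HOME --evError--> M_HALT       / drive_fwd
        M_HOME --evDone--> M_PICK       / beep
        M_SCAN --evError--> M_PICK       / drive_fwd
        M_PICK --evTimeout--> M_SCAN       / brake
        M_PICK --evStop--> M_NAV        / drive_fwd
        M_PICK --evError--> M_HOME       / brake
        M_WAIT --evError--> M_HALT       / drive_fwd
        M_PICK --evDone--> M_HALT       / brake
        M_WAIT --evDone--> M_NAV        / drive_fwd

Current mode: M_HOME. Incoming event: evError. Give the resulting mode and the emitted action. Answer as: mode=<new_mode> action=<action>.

current mode = M_HOME; filter table to that mode:
  (M_HOME, evTimeout) → (M_HOME, beep)
  (M_HOME, evContact) → (M_PICK, beep)
  (M_HOME, evStop) → (M_WAIT, beep)
  (M_HOME, evError) → (M_HALT, drive_fwd)  ← event matches
  (M_HOME, evDone) → (M_PICK, beep)
event = evError selects (M_HALT, drive_fwd)

mode=M_HALT action=drive_fwd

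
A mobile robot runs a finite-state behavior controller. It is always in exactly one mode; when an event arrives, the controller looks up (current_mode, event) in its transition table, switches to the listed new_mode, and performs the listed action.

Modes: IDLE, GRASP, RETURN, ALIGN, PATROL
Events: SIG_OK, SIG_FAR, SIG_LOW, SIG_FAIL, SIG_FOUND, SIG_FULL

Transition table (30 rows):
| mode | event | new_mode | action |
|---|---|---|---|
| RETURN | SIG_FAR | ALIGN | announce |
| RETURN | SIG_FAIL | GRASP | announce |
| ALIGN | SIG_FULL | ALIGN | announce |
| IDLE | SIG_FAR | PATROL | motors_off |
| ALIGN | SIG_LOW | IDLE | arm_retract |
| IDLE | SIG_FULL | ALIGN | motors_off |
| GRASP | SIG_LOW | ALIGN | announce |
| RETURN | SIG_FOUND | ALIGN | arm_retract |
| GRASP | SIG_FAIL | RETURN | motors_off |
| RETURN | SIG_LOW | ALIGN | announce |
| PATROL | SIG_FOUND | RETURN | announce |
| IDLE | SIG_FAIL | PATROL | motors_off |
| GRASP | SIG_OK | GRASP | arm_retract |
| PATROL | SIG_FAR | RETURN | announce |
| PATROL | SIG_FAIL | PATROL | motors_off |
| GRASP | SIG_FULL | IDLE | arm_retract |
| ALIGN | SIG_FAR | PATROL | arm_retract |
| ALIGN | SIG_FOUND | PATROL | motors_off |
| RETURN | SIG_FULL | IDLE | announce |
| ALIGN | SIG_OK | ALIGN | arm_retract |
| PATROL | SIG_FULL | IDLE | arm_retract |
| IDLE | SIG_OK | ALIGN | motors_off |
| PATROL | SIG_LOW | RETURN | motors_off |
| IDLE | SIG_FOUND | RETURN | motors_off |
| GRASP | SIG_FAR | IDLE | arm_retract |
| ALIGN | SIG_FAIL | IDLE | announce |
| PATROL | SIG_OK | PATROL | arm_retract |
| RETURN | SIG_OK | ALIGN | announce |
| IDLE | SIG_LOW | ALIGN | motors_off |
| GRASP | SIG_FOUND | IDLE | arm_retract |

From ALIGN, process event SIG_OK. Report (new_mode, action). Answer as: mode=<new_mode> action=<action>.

current mode = ALIGN; filter table to that mode:
  (ALIGN, SIG_FULL) → (ALIGN, announce)
  (ALIGN, SIG_LOW) → (IDLE, arm_retract)
  (ALIGN, SIG_FAR) → (PATROL, arm_retract)
  (ALIGN, SIG_FOUND) → (PATROL, motors_off)
  (ALIGN, SIG_OK) → (ALIGN, arm_retract)  ← event matches
  (ALIGN, SIG_FAIL) → (IDLE, announce)
event = SIG_OK selects (ALIGN, arm_retract)

mode=ALIGN action=arm_retract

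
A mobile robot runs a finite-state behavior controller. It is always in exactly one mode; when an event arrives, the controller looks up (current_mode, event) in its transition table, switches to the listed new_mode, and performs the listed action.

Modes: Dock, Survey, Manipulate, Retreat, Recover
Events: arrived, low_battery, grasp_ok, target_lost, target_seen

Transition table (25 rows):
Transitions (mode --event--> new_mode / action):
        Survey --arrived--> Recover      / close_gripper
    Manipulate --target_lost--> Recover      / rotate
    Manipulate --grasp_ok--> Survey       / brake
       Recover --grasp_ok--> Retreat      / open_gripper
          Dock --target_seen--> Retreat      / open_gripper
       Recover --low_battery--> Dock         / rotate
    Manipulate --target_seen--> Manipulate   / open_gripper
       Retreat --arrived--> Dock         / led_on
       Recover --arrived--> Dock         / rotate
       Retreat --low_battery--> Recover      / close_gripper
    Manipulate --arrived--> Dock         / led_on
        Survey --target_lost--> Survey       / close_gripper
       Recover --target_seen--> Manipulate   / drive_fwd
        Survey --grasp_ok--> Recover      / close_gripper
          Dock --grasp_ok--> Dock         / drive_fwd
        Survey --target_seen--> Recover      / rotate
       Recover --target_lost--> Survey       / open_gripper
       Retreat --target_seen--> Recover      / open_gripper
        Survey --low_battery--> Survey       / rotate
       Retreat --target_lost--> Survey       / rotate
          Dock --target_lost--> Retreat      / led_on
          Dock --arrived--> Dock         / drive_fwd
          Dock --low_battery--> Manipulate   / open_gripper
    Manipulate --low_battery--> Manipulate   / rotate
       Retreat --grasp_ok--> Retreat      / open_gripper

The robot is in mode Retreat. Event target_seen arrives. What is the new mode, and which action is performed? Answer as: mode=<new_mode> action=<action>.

mode=Recover action=open_gripper

current mode = Retreat; filter table to that mode:
  (Retreat, arrived) → (Dock, led_on)
  (Retreat, low_battery) → (Recover, close_gripper)
  (Retreat, target_seen) → (Recover, open_gripper)  ← event matches
  (Retreat, target_lost) → (Survey, rotate)
  (Retreat, grasp_ok) → (Retreat, open_gripper)
event = target_seen selects (Recover, open_gripper)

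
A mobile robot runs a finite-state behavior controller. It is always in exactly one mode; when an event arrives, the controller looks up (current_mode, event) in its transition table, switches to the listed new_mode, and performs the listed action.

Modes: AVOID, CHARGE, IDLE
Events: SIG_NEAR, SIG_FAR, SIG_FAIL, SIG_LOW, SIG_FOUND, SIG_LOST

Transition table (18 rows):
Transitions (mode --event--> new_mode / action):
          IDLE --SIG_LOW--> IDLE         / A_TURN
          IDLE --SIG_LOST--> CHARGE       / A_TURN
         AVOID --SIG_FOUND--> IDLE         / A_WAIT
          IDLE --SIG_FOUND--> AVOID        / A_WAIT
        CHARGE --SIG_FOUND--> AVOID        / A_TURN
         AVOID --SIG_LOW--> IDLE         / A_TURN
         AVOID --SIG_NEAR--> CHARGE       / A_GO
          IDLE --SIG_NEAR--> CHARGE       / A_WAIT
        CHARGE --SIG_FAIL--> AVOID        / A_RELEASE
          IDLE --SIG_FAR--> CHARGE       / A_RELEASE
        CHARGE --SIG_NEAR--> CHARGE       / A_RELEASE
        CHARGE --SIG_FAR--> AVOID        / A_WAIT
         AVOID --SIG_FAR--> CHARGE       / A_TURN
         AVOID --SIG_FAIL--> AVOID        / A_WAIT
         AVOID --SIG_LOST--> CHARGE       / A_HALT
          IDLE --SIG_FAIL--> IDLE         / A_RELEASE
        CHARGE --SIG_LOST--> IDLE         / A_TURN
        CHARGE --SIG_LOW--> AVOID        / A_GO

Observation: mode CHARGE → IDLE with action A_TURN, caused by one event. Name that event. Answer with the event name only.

SIG_LOST

try SIG_NEAR: (CHARGE, SIG_NEAR) → (CHARGE, A_RELEASE)
try SIG_FAR: (CHARGE, SIG_FAR) → (AVOID, A_WAIT)
try SIG_FAIL: (CHARGE, SIG_FAIL) → (AVOID, A_RELEASE)
try SIG_LOW: (CHARGE, SIG_LOW) → (AVOID, A_GO)
try SIG_FOUND: (CHARGE, SIG_FOUND) → (AVOID, A_TURN)
try SIG_LOST: (CHARGE, SIG_LOST) → (IDLE, A_TURN)  ← matches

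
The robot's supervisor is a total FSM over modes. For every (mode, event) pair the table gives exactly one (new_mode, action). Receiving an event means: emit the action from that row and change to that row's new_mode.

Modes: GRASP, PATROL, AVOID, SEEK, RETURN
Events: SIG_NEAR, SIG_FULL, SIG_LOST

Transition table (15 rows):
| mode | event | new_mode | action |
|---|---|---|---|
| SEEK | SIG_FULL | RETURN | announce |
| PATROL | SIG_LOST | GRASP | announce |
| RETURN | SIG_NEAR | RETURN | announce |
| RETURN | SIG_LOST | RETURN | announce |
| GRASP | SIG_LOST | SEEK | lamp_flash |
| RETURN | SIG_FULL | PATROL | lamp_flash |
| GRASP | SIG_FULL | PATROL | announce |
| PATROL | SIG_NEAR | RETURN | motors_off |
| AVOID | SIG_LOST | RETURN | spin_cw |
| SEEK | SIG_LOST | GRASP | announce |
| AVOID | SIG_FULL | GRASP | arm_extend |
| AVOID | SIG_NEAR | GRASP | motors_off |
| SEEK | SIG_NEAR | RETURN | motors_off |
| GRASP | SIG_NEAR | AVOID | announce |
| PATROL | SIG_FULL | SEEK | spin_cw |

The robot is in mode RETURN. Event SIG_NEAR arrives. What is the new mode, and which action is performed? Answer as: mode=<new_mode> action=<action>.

mode=RETURN action=announce

current mode = RETURN; filter table to that mode:
  (RETURN, SIG_NEAR) → (RETURN, announce)  ← event matches
  (RETURN, SIG_LOST) → (RETURN, announce)
  (RETURN, SIG_FULL) → (PATROL, lamp_flash)
event = SIG_NEAR selects (RETURN, announce)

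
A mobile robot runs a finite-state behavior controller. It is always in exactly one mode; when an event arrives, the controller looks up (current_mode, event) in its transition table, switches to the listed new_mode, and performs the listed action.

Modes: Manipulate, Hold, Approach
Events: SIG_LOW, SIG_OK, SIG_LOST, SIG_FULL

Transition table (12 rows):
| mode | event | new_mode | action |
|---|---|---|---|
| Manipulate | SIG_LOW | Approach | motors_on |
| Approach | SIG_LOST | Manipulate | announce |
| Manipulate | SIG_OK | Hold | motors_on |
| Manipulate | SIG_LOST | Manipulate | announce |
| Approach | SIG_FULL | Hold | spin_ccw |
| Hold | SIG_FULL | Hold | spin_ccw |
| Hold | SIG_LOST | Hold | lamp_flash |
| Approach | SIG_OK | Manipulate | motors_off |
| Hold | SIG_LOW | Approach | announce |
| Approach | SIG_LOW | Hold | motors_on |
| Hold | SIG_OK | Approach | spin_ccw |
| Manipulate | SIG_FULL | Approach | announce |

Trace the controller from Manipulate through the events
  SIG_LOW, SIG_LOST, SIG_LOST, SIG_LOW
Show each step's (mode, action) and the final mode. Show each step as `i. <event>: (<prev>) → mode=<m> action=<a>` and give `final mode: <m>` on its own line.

final mode: Approach

1. SIG_LOW: (Manipulate) → mode=Approach action=motors_on
2. SIG_LOST: (Approach) → mode=Manipulate action=announce
3. SIG_LOST: (Manipulate) → mode=Manipulate action=announce
4. SIG_LOW: (Manipulate) → mode=Approach action=motors_on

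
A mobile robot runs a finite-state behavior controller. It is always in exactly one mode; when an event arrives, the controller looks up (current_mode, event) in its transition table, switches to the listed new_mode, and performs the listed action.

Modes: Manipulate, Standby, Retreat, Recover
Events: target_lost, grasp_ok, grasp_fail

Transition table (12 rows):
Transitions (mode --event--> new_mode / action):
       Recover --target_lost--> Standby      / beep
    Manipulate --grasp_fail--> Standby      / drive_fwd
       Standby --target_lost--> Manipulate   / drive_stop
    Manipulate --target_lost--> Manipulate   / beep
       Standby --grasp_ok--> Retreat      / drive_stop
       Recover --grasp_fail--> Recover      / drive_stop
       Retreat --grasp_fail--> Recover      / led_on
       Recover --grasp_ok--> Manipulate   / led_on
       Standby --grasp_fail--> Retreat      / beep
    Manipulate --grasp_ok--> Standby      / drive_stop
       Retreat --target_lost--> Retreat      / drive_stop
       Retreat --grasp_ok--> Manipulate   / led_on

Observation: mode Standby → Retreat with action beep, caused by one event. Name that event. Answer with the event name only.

grasp_fail

try target_lost: (Standby, target_lost) → (Manipulate, drive_stop)
try grasp_ok: (Standby, grasp_ok) → (Retreat, drive_stop)
try grasp_fail: (Standby, grasp_fail) → (Retreat, beep)  ← matches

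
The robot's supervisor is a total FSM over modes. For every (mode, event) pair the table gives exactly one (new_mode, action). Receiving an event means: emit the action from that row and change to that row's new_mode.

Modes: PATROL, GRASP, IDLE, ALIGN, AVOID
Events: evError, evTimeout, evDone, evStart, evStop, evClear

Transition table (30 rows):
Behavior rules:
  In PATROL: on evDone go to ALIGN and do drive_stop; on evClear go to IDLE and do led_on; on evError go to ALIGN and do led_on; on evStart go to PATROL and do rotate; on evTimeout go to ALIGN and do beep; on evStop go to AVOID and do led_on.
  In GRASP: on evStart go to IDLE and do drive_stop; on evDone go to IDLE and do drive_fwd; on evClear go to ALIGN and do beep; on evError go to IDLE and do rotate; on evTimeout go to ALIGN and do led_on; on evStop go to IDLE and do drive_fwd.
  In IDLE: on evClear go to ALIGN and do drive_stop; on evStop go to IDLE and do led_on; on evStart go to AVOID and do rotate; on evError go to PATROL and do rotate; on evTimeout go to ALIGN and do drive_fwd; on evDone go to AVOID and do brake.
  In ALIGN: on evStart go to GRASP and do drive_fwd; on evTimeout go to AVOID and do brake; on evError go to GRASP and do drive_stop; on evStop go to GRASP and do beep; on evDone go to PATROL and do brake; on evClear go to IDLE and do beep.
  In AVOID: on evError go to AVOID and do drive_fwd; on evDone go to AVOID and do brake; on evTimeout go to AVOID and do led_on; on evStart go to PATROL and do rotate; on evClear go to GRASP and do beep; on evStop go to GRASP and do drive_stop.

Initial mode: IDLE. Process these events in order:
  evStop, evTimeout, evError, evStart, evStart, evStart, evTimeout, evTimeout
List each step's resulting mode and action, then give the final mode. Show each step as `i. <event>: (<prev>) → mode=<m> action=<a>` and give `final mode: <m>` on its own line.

1. evStop: (IDLE) → mode=IDLE action=led_on
2. evTimeout: (IDLE) → mode=ALIGN action=drive_fwd
3. evError: (ALIGN) → mode=GRASP action=drive_stop
4. evStart: (GRASP) → mode=IDLE action=drive_stop
5. evStart: (IDLE) → mode=AVOID action=rotate
6. evStart: (AVOID) → mode=PATROL action=rotate
7. evTimeout: (PATROL) → mode=ALIGN action=beep
8. evTimeout: (ALIGN) → mode=AVOID action=brake

final mode: AVOID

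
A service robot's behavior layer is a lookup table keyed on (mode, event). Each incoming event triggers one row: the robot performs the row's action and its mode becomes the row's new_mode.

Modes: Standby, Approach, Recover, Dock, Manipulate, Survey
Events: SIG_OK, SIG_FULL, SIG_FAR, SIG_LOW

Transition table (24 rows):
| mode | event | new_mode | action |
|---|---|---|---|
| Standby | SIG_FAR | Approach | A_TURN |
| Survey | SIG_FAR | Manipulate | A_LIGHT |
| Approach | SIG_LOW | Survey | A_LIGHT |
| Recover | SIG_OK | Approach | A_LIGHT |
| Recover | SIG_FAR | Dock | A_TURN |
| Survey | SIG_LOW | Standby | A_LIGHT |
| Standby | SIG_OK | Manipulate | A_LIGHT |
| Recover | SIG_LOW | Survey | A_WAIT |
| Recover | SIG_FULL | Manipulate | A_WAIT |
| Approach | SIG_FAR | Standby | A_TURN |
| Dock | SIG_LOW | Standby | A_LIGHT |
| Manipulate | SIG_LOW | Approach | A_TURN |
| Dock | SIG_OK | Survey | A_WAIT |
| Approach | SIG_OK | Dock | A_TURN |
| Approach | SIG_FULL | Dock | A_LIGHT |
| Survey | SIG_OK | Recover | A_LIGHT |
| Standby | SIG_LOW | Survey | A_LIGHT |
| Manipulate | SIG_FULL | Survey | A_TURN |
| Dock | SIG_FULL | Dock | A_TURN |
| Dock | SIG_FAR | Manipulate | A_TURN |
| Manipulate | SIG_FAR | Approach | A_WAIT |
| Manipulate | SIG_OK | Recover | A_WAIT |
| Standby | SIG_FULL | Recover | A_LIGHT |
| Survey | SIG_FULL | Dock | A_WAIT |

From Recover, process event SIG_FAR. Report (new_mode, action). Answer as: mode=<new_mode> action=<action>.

current mode = Recover; filter table to that mode:
  (Recover, SIG_OK) → (Approach, A_LIGHT)
  (Recover, SIG_FAR) → (Dock, A_TURN)  ← event matches
  (Recover, SIG_LOW) → (Survey, A_WAIT)
  (Recover, SIG_FULL) → (Manipulate, A_WAIT)
event = SIG_FAR selects (Dock, A_TURN)

mode=Dock action=A_TURN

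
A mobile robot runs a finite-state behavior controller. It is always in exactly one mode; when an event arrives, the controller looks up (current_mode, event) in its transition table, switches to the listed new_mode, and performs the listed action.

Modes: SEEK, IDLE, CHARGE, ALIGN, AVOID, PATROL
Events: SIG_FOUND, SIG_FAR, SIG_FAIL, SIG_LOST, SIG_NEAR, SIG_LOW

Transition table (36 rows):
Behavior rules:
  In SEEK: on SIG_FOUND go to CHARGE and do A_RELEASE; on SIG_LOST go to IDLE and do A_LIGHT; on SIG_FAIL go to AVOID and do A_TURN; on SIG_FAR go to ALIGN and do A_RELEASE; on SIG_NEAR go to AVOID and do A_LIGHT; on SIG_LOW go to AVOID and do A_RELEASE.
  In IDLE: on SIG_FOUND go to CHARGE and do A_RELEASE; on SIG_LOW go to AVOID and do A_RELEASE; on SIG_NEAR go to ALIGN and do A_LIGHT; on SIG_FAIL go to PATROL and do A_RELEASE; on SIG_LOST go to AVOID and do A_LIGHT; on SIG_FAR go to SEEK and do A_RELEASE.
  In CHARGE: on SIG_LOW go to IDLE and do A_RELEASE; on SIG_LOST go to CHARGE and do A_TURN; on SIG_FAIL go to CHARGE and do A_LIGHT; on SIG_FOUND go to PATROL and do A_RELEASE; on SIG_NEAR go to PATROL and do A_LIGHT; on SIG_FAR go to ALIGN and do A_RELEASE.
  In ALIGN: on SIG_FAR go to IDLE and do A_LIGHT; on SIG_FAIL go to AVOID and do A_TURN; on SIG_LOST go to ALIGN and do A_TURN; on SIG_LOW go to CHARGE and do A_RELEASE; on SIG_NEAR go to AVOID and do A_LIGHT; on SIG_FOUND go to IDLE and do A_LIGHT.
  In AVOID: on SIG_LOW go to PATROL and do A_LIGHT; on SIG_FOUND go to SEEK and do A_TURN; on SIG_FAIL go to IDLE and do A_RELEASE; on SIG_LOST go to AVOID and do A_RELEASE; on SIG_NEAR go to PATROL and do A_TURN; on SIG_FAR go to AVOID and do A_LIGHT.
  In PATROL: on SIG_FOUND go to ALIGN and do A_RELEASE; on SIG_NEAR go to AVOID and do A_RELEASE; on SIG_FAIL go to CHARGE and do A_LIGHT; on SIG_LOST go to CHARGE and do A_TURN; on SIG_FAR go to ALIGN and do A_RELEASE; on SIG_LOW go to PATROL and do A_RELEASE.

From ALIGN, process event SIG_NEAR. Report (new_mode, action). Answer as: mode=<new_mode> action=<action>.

mode=AVOID action=A_LIGHT

current mode = ALIGN; filter table to that mode:
  (ALIGN, SIG_FAR) → (IDLE, A_LIGHT)
  (ALIGN, SIG_FAIL) → (AVOID, A_TURN)
  (ALIGN, SIG_LOST) → (ALIGN, A_TURN)
  (ALIGN, SIG_LOW) → (CHARGE, A_RELEASE)
  (ALIGN, SIG_NEAR) → (AVOID, A_LIGHT)  ← event matches
  (ALIGN, SIG_FOUND) → (IDLE, A_LIGHT)
event = SIG_NEAR selects (AVOID, A_LIGHT)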